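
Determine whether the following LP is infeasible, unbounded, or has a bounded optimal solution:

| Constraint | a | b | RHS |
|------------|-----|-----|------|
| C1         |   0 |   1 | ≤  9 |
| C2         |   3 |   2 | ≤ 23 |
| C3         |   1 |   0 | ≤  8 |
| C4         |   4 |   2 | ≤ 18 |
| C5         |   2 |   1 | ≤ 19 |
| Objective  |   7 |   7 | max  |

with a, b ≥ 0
The point (0, 9) satisfies every constraint, so the LP is feasible; the constraints give a ≤ 8 and b ≤ 9, which with a, b ≥ 0 keep the feasible region inside a bounded box. A feasible, bounded LP attains a finite optimum at a vertex.

Evaluating z = 7a + 7b at each vertex:
  (0, 0): z = 0
  (4.5, 0): z = 31.5
  (0, 9): z = 63

Feasible with finite optimum z* = 63 at (0, 9).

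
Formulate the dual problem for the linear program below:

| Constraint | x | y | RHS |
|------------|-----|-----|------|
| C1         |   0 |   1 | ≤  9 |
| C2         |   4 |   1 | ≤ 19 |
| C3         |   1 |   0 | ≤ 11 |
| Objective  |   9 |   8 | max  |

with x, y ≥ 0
Minimize: z = 9y1 + 19y2 + 11y3

Subject to:
  C1: -4y2 - y3 ≤ -9
  C2: -y1 - y2 ≤ -8
  y1, y2, y3 ≥ 0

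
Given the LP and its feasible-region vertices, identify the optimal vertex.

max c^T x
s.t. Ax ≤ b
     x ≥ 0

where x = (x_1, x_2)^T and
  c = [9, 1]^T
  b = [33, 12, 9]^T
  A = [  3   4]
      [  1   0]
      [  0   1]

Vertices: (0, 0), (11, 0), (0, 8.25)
Evaluating z = 9x_1 + x_2 at each vertex:
  (0, 0): z = 0
  (11, 0): z = 99
  (0, 8.25): z = 8.25

The largest value is z = 99, attained at (11, 0).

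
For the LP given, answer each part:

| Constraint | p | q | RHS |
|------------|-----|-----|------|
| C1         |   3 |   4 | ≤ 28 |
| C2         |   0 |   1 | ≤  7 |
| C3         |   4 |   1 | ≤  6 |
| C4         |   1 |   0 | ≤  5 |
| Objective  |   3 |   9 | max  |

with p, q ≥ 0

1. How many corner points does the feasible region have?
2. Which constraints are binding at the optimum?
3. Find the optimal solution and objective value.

1. 3
2. C3, p ≥ 0
3. p = 0, q = 6, z = 54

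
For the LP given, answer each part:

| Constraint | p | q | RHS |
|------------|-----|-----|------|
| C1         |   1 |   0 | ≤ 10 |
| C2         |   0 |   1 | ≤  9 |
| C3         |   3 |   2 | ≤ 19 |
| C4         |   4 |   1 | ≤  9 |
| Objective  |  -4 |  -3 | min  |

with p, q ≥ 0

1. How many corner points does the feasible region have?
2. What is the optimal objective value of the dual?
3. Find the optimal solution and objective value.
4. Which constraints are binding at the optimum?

1. 3
2. -27 (by strong duality, equal to the primal optimum)
3. p = 0, q = 9, z = -27
4. C2, C4, p ≥ 0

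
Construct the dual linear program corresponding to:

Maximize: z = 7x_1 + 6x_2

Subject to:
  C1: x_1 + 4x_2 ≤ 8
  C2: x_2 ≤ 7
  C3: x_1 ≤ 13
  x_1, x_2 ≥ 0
Minimize: z = 8y1 + 7y2 + 13y3

Subject to:
  C1: -y1 - y3 ≤ -7
  C2: -4y1 - y2 ≤ -6
  y1, y2, y3 ≥ 0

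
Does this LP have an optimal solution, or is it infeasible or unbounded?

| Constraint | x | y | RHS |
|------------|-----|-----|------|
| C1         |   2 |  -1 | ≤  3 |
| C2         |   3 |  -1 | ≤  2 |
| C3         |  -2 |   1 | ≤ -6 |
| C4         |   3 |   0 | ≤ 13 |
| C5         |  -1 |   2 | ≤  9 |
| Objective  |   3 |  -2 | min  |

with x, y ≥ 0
C1 requires 2x - y ≤ 3, while C3 (-2x + y ≤ -6) is equivalent to 2x - y ≥ 6. Together they would need 6 ≤ 2x - y ≤ 3, which is impossible since 6 > 3. No point satisfies all constraints.

The feasible region is empty; the LP is infeasible.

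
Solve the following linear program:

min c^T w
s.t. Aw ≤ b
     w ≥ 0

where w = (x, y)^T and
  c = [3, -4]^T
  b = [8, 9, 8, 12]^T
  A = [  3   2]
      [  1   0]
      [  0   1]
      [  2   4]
Each vertex is the intersection of two constraint boundaries that also satisfies all remaining constraints:
  x = 0 and y = 0 → (0, 0)
  3x + 2y = 8 and y = 0 → (2.667, 0)
  3x + 2y = 8 and 2x + 4y = 12 → (1, 2.5)
  2x + 4y = 12 and x = 0 → (0, 3)

Evaluating z = 3x - 4y at each vertex:
  (0, 0): z = 0
  (2.667, 0): z = 8
  (1, 2.5): z = -7
  (0, 3): z = -12

The minimum is at (0, 3) with z = -12.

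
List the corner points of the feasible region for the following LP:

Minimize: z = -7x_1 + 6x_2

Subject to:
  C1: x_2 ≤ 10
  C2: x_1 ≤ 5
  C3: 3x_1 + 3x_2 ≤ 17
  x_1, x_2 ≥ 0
Each vertex is the intersection of two constraint boundaries that also satisfies all remaining constraints:
  x_1 = 0 and x_2 = 0 → (0, 0)
  x_1 = 5 and x_2 = 0 → (5, 0)
  x_1 = 5 and 3x_1 + 3x_2 = 17 → (5, 0.6667)
  3x_1 + 3x_2 = 17 and x_1 = 0 → (0, 5.667)

Vertices: (0, 0), (5, 0), (5, 0.6667), (0, 5.667)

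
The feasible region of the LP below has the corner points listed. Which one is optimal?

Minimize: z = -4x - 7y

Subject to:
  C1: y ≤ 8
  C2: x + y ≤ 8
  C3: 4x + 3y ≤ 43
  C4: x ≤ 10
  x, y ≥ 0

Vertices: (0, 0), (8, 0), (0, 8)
Evaluating z = -4x - 7y at each vertex:
  (0, 0): z = 0
  (8, 0): z = -32
  (0, 8): z = -56

The smallest value is z = -56, attained at (0, 8).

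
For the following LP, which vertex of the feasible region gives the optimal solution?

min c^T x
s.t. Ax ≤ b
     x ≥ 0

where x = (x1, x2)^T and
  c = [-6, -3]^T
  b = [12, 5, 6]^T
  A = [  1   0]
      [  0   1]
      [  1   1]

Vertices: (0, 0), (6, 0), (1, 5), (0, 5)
Evaluating z = -6x1 - 3x2 at each vertex:
  (0, 0): z = 0
  (6, 0): z = -36
  (1, 5): z = -21
  (0, 5): z = -15

The smallest value is z = -36, attained at (6, 0).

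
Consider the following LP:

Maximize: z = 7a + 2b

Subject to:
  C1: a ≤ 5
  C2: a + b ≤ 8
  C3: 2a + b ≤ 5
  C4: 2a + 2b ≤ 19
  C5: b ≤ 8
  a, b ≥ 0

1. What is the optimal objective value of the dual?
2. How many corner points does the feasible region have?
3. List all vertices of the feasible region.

1. 17.5 (by strong duality, equal to the primal optimum)
2. 3
3. (0, 0), (2.5, 0), (0, 5)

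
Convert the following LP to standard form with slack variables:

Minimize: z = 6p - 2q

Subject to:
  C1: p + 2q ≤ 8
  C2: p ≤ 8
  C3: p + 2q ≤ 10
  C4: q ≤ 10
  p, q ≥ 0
min z = 6p - 2q

s.t.
  p + 2q + s1 = 8
  p + s2 = 8
  p + 2q + s3 = 10
  q + s4 = 10
  p, q, s1, s2, s3, s4 ≥ 0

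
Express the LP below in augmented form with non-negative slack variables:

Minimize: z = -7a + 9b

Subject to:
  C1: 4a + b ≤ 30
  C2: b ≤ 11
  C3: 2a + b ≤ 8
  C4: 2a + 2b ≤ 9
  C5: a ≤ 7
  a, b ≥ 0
min z = -7a + 9b

s.t.
  4a + b + s1 = 30
  b + s2 = 11
  2a + b + s3 = 8
  2a + 2b + s4 = 9
  a + s5 = 7
  a, b, s1, s2, s3, s4, s5 ≥ 0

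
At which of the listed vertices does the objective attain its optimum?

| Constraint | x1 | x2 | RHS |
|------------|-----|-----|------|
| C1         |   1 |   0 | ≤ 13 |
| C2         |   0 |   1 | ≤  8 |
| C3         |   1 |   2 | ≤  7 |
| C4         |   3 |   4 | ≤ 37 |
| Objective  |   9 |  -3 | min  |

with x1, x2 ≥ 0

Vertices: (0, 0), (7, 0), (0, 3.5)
(0, 3.5) with z = -10.5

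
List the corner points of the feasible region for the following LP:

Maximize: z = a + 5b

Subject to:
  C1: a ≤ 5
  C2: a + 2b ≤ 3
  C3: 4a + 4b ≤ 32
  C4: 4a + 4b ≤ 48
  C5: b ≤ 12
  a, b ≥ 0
Each vertex is the intersection of two constraint boundaries that also satisfies all remaining constraints:
  a = 0 and b = 0 → (0, 0)
  a + 2b = 3 and b = 0 → (3, 0)
  a + 2b = 3 and a = 0 → (0, 1.5)

Vertices: (0, 0), (3, 0), (0, 1.5)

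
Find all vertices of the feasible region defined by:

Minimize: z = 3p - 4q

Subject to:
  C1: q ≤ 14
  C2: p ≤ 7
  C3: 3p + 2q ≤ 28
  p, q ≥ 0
Each vertex is the intersection of two constraint boundaries that also satisfies all remaining constraints:
  p = 0 and q = 0 → (0, 0)
  p = 7 and q = 0 → (7, 0)
  p = 7 and 3p + 2q = 28 → (7, 3.5)
  q = 14 and 3p + 2q = 28 → (0, 14)

Vertices: (0, 0), (7, 0), (7, 3.5), (0, 14)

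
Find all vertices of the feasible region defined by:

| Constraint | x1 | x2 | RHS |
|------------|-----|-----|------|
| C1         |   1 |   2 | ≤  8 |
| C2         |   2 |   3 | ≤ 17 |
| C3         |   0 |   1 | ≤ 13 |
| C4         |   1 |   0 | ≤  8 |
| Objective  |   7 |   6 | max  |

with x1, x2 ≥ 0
Each vertex is the intersection of two constraint boundaries that also satisfies all remaining constraints:
  x1 = 0 and x2 = 0 → (0, 0)
  x1 + 2x2 = 8 and x1 = 8 → (8, 0)
  x1 + 2x2 = 8 and x1 = 0 → (0, 4)

Vertices: (0, 0), (8, 0), (0, 4)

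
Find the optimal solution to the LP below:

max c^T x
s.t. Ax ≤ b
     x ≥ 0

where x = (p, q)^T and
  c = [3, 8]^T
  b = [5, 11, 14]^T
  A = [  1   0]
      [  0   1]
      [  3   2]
Each vertex is the intersection of two constraint boundaries that also satisfies all remaining constraints:
  p = 0 and q = 0 → (0, 0)
  3p + 2q = 14 and q = 0 → (4.667, 0)
  3p + 2q = 14 and p = 0 → (0, 7)

Evaluating z = 3p + 8q at each vertex:
  (0, 0): z = 0
  (4.667, 0): z = 14
  (0, 7): z = 56

The maximum is at (0, 7) with z = 56.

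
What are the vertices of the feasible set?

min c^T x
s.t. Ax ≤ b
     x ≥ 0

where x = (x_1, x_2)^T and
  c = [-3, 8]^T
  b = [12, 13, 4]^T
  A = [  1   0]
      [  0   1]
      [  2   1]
Each vertex is the intersection of two constraint boundaries that also satisfies all remaining constraints:
  x_1 = 0 and x_2 = 0 → (0, 0)
  2x_1 + x_2 = 4 and x_2 = 0 → (2, 0)
  2x_1 + x_2 = 4 and x_1 = 0 → (0, 4)

Vertices: (0, 0), (2, 0), (0, 4)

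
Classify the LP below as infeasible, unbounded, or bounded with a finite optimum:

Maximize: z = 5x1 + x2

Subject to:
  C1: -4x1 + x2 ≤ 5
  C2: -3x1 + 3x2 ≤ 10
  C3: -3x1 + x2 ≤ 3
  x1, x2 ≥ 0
Feasible point: (0, 0) satisfies every constraint, so the LP is feasible.
Direction d = (1, 0): for each constraint row a, a·d ≤ 0 —
  (-4)(1) + (1)(0) = -4 ≤ 0
  (-3)(1) + (3)(0) = -3 ≤ 0
  (-3)(1) + (1)(0) = -3 ≤ 0
and d ≥ 0, so (0, 0) + t·d stays feasible for every t ≥ 0. Along this ray z = 5x1 + x2 changes by 5 per unit t, so z → +∞.

Unbounded: there is a feasible ray along which z → +∞.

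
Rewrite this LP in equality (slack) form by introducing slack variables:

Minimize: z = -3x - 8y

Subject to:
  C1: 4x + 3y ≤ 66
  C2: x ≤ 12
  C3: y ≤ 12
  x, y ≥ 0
min z = -3x - 8y

s.t.
  4x + 3y + s1 = 66
  x + s2 = 12
  y + s3 = 12
  x, y, s1, s2, s3 ≥ 0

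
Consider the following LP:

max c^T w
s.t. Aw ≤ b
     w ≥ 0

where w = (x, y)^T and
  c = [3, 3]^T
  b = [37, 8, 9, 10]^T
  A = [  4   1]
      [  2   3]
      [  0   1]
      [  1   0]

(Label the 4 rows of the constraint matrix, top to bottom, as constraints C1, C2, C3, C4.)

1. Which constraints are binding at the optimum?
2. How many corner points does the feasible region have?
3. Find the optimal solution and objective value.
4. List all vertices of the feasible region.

1. C2, y ≥ 0
2. 3
3. x = 4, y = 0, z = 12
4. (0, 0), (4, 0), (0, 2.667)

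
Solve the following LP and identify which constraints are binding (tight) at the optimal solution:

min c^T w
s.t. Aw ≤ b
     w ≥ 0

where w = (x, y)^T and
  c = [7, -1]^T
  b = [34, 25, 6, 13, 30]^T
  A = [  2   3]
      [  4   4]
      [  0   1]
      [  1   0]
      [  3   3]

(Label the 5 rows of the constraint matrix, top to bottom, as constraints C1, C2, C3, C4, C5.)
Optimal: x = 0, y = 6
Slack at optimum:
  C1: slack = 16
  C2: slack = 1
  C3: slack = 0 (binding)
  C4: slack = 13
  C5: slack = 12
  x ≥ 0: x = 0 (binding)
  y ≥ 0: y = 6
Binding constraints: C3, x ≥ 0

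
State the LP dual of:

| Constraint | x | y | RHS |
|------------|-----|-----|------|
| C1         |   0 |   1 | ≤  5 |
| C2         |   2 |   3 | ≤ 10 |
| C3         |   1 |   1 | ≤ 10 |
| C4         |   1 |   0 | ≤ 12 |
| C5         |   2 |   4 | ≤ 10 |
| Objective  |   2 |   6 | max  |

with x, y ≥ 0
Minimize: z = 5y1 + 10y2 + 10y3 + 12y4 + 10y5

Subject to:
  C1: -2y2 - y3 - y4 - 2y5 ≤ -2
  C2: -y1 - 3y2 - y3 - 4y5 ≤ -6
  y1, y2, y3, y4, y5 ≥ 0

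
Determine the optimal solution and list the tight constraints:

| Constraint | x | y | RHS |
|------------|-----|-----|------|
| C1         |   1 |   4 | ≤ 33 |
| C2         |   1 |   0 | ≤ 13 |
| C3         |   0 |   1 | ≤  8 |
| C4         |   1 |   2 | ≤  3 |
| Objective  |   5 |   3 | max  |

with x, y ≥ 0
Optimal: x = 3, y = 0
Slack at optimum:
  C1: slack = 30
  C2: slack = 10
  C3: slack = 8
  C4: slack = 0 (binding)
  x ≥ 0: x = 3
  y ≥ 0: y = 0 (binding)
Binding constraints: C4, y ≥ 0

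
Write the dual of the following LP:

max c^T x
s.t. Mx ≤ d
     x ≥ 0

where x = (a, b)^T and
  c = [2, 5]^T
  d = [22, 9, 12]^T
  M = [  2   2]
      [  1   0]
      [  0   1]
Minimize: z = 22y1 + 9y2 + 12y3

Subject to:
  C1: -2y1 - y2 ≤ -2
  C2: -2y1 - y3 ≤ -5
  y1, y2, y3 ≥ 0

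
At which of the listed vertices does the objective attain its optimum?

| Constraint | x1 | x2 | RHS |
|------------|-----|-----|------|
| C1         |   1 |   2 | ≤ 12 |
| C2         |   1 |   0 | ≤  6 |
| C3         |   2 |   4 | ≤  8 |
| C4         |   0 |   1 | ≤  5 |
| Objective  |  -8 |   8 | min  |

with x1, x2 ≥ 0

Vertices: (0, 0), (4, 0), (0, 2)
Evaluating z = -8x1 + 8x2 at each vertex:
  (0, 0): z = 0
  (4, 0): z = -32
  (0, 2): z = 16

The smallest value is z = -32, attained at (4, 0).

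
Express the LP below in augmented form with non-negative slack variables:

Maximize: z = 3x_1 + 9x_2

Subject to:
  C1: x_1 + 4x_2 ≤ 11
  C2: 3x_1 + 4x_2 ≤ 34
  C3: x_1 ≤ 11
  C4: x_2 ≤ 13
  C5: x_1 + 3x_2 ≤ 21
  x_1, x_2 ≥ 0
max z = 3x_1 + 9x_2

s.t.
  x_1 + 4x_2 + s1 = 11
  3x_1 + 4x_2 + s2 = 34
  x_1 + s3 = 11
  x_2 + s4 = 13
  x_1 + 3x_2 + s5 = 21
  x_1, x_2, s1, s2, s3, s4, s5 ≥ 0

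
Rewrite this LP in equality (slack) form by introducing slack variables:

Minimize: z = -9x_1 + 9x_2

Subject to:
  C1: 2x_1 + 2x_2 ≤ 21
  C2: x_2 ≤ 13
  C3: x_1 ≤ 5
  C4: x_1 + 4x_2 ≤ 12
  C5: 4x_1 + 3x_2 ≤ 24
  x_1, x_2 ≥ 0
min z = -9x_1 + 9x_2

s.t.
  2x_1 + 2x_2 + s1 = 21
  x_2 + s2 = 13
  x_1 + s3 = 5
  x_1 + 4x_2 + s4 = 12
  4x_1 + 3x_2 + s5 = 24
  x_1, x_2, s1, s2, s3, s4, s5 ≥ 0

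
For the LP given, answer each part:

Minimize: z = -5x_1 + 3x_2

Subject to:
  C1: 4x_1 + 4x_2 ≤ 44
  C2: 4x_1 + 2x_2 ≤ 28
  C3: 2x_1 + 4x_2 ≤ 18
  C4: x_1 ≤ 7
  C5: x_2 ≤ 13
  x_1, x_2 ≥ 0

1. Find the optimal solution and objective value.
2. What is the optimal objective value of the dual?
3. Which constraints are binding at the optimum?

1. x_1 = 7, x_2 = 0, z = -35
2. -35 (by strong duality, equal to the primal optimum)
3. C2, C4, x_2 ≥ 0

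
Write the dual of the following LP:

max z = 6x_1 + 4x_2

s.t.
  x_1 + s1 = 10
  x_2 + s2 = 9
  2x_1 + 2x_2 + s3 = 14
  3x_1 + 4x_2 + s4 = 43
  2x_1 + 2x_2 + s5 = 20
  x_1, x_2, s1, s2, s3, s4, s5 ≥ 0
Minimize: z = 10y1 + 9y2 + 14y3 + 43y4 + 20y5

Subject to:
  C1: -y1 - 2y3 - 3y4 - 2y5 ≤ -6
  C2: -y2 - 2y3 - 4y4 - 2y5 ≤ -4
  y1, y2, y3, y4, y5 ≥ 0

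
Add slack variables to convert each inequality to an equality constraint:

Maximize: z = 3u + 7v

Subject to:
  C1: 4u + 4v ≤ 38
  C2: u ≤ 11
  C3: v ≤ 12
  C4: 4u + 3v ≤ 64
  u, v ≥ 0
max z = 3u + 7v

s.t.
  4u + 4v + s1 = 38
  u + s2 = 11
  v + s3 = 12
  4u + 3v + s4 = 64
  u, v, s1, s2, s3, s4 ≥ 0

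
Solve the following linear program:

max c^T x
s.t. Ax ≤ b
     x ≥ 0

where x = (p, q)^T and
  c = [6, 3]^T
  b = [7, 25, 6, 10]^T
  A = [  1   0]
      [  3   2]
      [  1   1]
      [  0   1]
Each vertex is the intersection of two constraint boundaries that also satisfies all remaining constraints:
  p = 0 and q = 0 → (0, 0)
  p + q = 6 and q = 0 → (6, 0)
  p + q = 6 and p = 0 → (0, 6)

Evaluating z = 6p + 3q at each vertex:
  (0, 0): z = 0
  (6, 0): z = 36
  (0, 6): z = 18

The maximum is at (6, 0) with z = 36.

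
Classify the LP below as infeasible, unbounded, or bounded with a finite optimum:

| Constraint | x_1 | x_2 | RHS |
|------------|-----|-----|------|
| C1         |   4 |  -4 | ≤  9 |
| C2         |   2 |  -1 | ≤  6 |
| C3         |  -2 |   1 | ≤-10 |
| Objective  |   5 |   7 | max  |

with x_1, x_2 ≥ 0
C2 requires 2x_1 - x_2 ≤ 6, while C3 (-2x_1 + x_2 ≤ -10) is equivalent to 2x_1 - x_2 ≥ 10. Together they would need 10 ≤ 2x_1 - x_2 ≤ 6, which is impossible since 10 > 6. No point satisfies all constraints.

The feasible region is empty; the LP is infeasible.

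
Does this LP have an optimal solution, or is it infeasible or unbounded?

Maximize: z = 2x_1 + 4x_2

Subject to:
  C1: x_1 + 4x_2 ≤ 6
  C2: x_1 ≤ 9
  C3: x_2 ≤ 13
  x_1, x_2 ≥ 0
The point (6, 0) satisfies every constraint, so the LP is feasible; the constraints give x_1 ≤ 9 and x_2 ≤ 13, which with x_1, x_2 ≥ 0 keep the feasible region inside a bounded box. A feasible, bounded LP attains a finite optimum at a vertex.

Evaluating z = 2x_1 + 4x_2 at each vertex:
  (0, 0): z = 0
  (6, 0): z = 12
  (0, 1.5): z = 6

Bounded optimum: z* = 12 at (6, 0).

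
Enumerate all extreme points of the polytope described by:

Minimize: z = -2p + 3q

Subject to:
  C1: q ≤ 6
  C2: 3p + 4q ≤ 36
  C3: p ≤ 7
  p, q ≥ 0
Each vertex is the intersection of two constraint boundaries that also satisfies all remaining constraints:
  p = 0 and q = 0 → (0, 0)
  p = 7 and q = 0 → (7, 0)
  3p + 4q = 36 and p = 7 → (7, 3.75)
  q = 6 and 3p + 4q = 36 → (4, 6)
  q = 6 and p = 0 → (0, 6)

Vertices: (0, 0), (7, 0), (7, 3.75), (4, 6), (0, 6)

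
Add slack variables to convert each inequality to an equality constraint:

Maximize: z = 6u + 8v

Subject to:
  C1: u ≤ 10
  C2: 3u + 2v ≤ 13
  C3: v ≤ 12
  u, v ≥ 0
max z = 6u + 8v

s.t.
  u + s1 = 10
  3u + 2v + s2 = 13
  v + s3 = 12
  u, v, s1, s2, s3 ≥ 0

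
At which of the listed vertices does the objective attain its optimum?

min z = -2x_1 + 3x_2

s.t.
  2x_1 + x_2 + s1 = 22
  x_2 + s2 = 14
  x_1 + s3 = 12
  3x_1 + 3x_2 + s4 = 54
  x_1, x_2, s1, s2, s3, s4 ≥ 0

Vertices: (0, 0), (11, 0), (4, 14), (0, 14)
Evaluating z = -2x_1 + 3x_2 at each vertex:
  (0, 0): z = 0
  (11, 0): z = -22
  (4, 14): z = 34
  (0, 14): z = 42

The smallest value is z = -22, attained at (11, 0).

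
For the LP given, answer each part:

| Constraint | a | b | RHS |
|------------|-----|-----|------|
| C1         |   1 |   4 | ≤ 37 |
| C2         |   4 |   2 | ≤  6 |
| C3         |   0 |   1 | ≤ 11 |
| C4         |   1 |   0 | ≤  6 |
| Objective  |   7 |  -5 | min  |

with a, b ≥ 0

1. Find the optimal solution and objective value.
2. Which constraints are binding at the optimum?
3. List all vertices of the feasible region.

1. a = 0, b = 3, z = -15
2. C2, a ≥ 0
3. (0, 0), (1.5, 0), (0, 3)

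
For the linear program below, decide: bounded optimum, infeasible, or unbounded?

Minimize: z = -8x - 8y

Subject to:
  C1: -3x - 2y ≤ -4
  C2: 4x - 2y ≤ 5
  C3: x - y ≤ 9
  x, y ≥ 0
Feasible point: (0, 2) satisfies every constraint, so the LP is feasible.
Direction d = (0, 1): for each constraint row a, a·d ≤ 0 —
  (-3)(0) + (-2)(1) = -2 ≤ 0
  (4)(0) + (-2)(1) = -2 ≤ 0
  (1)(0) + (-1)(1) = -1 ≤ 0
and d ≥ 0, so (0, 2) + t·d stays feasible for every t ≥ 0. Along this ray z = -8x - 8y changes by -8 per unit t, so z → −∞.

The LP is unbounded; z can be made arbitrarily small.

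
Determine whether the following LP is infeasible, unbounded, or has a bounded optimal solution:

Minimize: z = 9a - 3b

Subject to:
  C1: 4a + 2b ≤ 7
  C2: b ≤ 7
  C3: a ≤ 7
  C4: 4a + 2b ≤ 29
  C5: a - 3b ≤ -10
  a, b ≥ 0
The point (0, 3.5) satisfies every constraint, so the LP is feasible; the constraints give a ≤ 7 and b ≤ 7, which with a, b ≥ 0 keep the feasible region inside a bounded box. A feasible, bounded LP attains a finite optimum at a vertex.

Bounded optimum: z* = -10.5 at (0, 3.5).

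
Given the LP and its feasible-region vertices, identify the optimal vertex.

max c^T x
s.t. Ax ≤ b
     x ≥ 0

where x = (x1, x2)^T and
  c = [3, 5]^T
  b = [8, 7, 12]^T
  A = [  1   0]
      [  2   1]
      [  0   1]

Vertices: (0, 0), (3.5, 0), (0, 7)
Evaluating z = 3x1 + 5x2 at each vertex:
  (0, 0): z = 0
  (3.5, 0): z = 10.5
  (0, 7): z = 35

The largest value is z = 35, attained at (0, 7).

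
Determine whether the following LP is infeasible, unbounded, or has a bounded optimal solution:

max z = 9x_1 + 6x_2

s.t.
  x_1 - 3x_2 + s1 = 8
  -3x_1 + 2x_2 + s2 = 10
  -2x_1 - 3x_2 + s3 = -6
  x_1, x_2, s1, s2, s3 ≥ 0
Feasible point: (0, 2) satisfies every constraint, so the LP is feasible.
Direction d = (1, 1): for each constraint row a, a·d ≤ 0 —
  (1)(1) + (-3)(1) = -2 ≤ 0
  (-3)(1) + (2)(1) = -1 ≤ 0
  (-2)(1) + (-3)(1) = -5 ≤ 0
and d ≥ 0, so (0, 2) + t·d stays feasible for every t ≥ 0. Along this ray z = 9x_1 + 6x_2 changes by 15 per unit t, so z → +∞.

Unbounded — the objective can increase without bound over the feasible region.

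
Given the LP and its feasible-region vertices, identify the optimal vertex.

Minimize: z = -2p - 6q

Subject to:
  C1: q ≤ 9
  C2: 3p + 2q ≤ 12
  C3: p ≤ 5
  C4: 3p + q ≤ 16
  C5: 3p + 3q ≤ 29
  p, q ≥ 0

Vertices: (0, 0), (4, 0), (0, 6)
Evaluating z = -2p - 6q at each vertex:
  (0, 0): z = 0
  (4, 0): z = -8
  (0, 6): z = -36

The smallest value is z = -36, attained at (0, 6).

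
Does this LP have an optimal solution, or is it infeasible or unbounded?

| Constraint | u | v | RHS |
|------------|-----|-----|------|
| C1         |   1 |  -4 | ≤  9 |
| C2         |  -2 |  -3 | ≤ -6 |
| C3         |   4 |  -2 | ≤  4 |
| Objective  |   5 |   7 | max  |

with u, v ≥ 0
Feasible point: (0, 2) satisfies every constraint, so the LP is feasible.
Direction d = (0, 1): for each constraint row a, a·d ≤ 0 —
  (1)(0) + (-4)(1) = -4 ≤ 0
  (-2)(0) + (-3)(1) = -3 ≤ 0
  (4)(0) + (-2)(1) = -2 ≤ 0
and d ≥ 0, so (0, 2) + t·d stays feasible for every t ≥ 0. Along this ray z = 5u + 7v changes by 7 per unit t, so z → +∞.

Unbounded: there is a feasible ray along which z → +∞.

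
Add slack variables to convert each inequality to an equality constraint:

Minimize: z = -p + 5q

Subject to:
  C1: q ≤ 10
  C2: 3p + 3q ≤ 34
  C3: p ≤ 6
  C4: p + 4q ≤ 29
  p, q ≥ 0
min z = -p + 5q

s.t.
  q + s1 = 10
  3p + 3q + s2 = 34
  p + s3 = 6
  p + 4q + s4 = 29
  p, q, s1, s2, s3, s4 ≥ 0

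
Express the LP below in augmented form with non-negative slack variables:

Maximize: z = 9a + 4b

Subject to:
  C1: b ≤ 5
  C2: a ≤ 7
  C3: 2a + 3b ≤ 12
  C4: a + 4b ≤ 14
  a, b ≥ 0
max z = 9a + 4b

s.t.
  b + s1 = 5
  a + s2 = 7
  2a + 3b + s3 = 12
  a + 4b + s4 = 14
  a, b, s1, s2, s3, s4 ≥ 0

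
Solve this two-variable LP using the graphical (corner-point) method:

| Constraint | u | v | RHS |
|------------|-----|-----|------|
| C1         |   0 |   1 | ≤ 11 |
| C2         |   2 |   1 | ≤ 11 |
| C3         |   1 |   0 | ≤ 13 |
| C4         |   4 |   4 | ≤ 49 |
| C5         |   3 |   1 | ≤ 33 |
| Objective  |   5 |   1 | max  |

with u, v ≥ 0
Each vertex is the intersection of two constraint boundaries that also satisfies all remaining constraints:
  u = 0 and v = 0 → (0, 0)
  2u + v = 11 and v = 0 → (5.5, 0)
  v = 11 and 2u + v = 11 → (0, 11)

Evaluating z = 5u + v at each vertex:
  (0, 0): z = 0
  (5.5, 0): z = 27.5
  (0, 11): z = 11

The maximum is at (5.5, 0) with z = 27.5.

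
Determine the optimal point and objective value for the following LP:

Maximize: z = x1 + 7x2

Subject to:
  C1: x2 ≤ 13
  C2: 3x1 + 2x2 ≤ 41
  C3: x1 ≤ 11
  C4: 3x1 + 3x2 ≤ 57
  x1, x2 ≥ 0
x1 = 5, x2 = 13, z = 96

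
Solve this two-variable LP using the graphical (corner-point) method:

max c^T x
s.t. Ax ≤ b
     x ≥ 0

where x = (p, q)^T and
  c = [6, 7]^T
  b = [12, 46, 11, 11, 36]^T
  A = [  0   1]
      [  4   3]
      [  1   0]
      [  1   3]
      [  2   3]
Each vertex is the intersection of two constraint boundaries that also satisfies all remaining constraints:
  p = 0 and q = 0 → (0, 0)
  p = 11 and p + 3q = 11 → (11, 0)
  p + 3q = 11 and p = 0 → (0, 3.667)

Evaluating z = 6p + 7q at each vertex:
  (0, 0): z = 0
  (11, 0): z = 66
  (0, 3.667): z = 25.67

The maximum is at (11, 0) with z = 66.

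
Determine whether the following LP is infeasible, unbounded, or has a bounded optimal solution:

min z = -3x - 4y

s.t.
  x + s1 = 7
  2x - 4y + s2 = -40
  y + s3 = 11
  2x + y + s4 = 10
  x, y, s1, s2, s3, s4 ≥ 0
The point (0, 10) satisfies every constraint, so the LP is feasible; the constraints give x ≤ 7 and y ≤ 11, which with x, y ≥ 0 keep the feasible region inside a bounded box. A feasible, bounded LP attains a finite optimum at a vertex.

Evaluating z = -3x - 4y at each vertex:
  (0, 10): z = -40

Bounded optimum: z* = -40 at (0, 10).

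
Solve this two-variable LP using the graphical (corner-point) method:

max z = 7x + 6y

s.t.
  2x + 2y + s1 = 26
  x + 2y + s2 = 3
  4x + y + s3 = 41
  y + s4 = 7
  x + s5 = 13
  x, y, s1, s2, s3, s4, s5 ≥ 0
Each vertex is the intersection of two constraint boundaries that also satisfies all remaining constraints:
  x = 0 and y = 0 → (0, 0)
  x + 2y = 3 and y = 0 → (3, 0)
  x + 2y = 3 and x = 0 → (0, 1.5)

Evaluating z = 7x + 6y at each vertex:
  (0, 0): z = 0
  (3, 0): z = 21
  (0, 1.5): z = 9

The maximum is at (3, 0) with z = 21.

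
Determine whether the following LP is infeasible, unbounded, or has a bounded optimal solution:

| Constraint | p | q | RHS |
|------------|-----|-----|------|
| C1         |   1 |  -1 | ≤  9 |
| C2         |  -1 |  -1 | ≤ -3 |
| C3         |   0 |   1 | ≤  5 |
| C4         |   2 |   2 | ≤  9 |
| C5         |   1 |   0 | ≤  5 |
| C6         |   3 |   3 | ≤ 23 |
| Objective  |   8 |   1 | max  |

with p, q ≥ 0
The point (4.5, 0) satisfies every constraint, so the LP is feasible; the constraints give p ≤ 5 and q ≤ 5, which with p, q ≥ 0 keep the feasible region inside a bounded box. A feasible, bounded LP attains a finite optimum at a vertex.

Feasible with finite optimum z* = 36 at (4.5, 0).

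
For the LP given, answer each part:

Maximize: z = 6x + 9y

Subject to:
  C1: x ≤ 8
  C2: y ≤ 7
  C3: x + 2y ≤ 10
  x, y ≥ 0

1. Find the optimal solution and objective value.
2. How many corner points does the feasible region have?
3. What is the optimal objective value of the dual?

1. x = 8, y = 1, z = 57
2. 4
3. 57 (by strong duality, equal to the primal optimum)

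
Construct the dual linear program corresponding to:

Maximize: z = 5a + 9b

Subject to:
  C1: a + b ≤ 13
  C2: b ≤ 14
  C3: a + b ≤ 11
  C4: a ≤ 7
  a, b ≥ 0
Minimize: z = 13y1 + 14y2 + 11y3 + 7y4

Subject to:
  C1: -y1 - y3 - y4 ≤ -5
  C2: -y1 - y2 - y3 ≤ -9
  y1, y2, y3, y4 ≥ 0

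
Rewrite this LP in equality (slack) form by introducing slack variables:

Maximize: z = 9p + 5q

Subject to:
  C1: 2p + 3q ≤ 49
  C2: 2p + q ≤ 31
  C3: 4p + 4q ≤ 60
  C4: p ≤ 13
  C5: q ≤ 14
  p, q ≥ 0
max z = 9p + 5q

s.t.
  2p + 3q + s1 = 49
  2p + q + s2 = 31
  4p + 4q + s3 = 60
  p + s4 = 13
  q + s5 = 14
  p, q, s1, s2, s3, s4, s5 ≥ 0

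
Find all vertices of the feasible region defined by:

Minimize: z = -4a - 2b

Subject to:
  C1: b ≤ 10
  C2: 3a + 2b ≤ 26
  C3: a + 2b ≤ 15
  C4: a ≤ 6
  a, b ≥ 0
Each vertex is the intersection of two constraint boundaries that also satisfies all remaining constraints:
  a = 0 and b = 0 → (0, 0)
  a = 6 and b = 0 → (6, 0)
  3a + 2b = 26 and a = 6 → (6, 4)
  3a + 2b = 26 and a + 2b = 15 → (5.5, 4.75)
  a + 2b = 15 and a = 0 → (0, 7.5)

Vertices: (0, 0), (6, 0), (6, 4), (5.5, 4.75), (0, 7.5)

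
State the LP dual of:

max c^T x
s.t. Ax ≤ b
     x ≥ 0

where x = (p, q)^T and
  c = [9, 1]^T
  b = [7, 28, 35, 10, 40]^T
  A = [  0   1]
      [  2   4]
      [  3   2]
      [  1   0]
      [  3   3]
Minimize: z = 7y1 + 28y2 + 35y3 + 10y4 + 40y5

Subject to:
  C1: -2y2 - 3y3 - y4 - 3y5 ≤ -9
  C2: -y1 - 4y2 - 2y3 - 3y5 ≤ -1
  y1, y2, y3, y4, y5 ≥ 0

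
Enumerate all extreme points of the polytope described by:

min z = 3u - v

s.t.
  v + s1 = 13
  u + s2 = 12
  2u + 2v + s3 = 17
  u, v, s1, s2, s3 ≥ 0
Each vertex is the intersection of two constraint boundaries that also satisfies all remaining constraints:
  u = 0 and v = 0 → (0, 0)
  2u + 2v = 17 and v = 0 → (8.5, 0)
  2u + 2v = 17 and u = 0 → (0, 8.5)

Vertices: (0, 0), (8.5, 0), (0, 8.5)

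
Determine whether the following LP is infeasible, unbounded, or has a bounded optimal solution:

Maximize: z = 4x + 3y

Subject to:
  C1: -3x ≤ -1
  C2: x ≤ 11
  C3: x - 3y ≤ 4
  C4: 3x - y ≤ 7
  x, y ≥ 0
Feasible point: (1, 0) satisfies every constraint, so the LP is feasible.
Direction d = (0, 1): for each constraint row a, a·d ≤ 0 —
  (-3)(0) + (0)(1) = 0 ≤ 0
  (1)(0) + (0)(1) = 0 ≤ 0
  (1)(0) + (-3)(1) = -3 ≤ 0
  (3)(0) + (-1)(1) = -1 ≤ 0
and d ≥ 0, so (1, 0) + t·d stays feasible for every t ≥ 0. Along this ray z = 4x + 3y changes by 3 per unit t, so z → +∞.

Unbounded — the objective can increase without bound over the feasible region.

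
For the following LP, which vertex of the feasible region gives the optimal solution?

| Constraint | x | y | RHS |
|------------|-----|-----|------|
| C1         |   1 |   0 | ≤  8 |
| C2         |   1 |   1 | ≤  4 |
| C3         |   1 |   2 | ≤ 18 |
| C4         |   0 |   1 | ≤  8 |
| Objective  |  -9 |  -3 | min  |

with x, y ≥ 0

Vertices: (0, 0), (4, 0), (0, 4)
Evaluating z = -9x - 3y at each vertex:
  (0, 0): z = 0
  (4, 0): z = -36
  (0, 4): z = -12

The smallest value is z = -36, attained at (4, 0).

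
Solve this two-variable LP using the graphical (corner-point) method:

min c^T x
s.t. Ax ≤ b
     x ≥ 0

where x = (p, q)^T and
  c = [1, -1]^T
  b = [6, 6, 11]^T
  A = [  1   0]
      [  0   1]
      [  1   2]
Each vertex is the intersection of two constraint boundaries that also satisfies all remaining constraints:
  p = 0 and q = 0 → (0, 0)
  p = 6 and q = 0 → (6, 0)
  p = 6 and p + 2q = 11 → (6, 2.5)
  p + 2q = 11 and p = 0 → (0, 5.5)

Evaluating z = p - q at each vertex:
  (0, 0): z = 0
  (6, 0): z = 6
  (6, 2.5): z = 3.5
  (0, 5.5): z = -5.5

The minimum is at (0, 5.5) with z = -5.5.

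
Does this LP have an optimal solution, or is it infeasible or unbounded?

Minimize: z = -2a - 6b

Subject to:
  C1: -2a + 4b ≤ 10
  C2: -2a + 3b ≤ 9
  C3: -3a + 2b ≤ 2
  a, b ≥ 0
Feasible point: (0, 0) satisfies every constraint, so the LP is feasible.
Direction d = (1, 0): for each constraint row a, a·d ≤ 0 —
  (-2)(1) + (4)(0) = -2 ≤ 0
  (-2)(1) + (3)(0) = -2 ≤ 0
  (-3)(1) + (2)(0) = -3 ≤ 0
and d ≥ 0, so (0, 0) + t·d stays feasible for every t ≥ 0. Along this ray z = -2a - 6b changes by -2 per unit t, so z → −∞.

Unbounded — the objective can decrease without bound over the feasible region.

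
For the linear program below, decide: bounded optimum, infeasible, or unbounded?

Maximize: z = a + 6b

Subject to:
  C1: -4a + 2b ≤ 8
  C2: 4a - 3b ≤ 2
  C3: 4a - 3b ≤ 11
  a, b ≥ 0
Feasible point: (0, 0) satisfies every constraint, so the LP is feasible.
Direction d = (1, 2): for each constraint row a, a·d ≤ 0 —
  (-4)(1) + (2)(2) = 0 ≤ 0
  (4)(1) + (-3)(2) = -2 ≤ 0
  (4)(1) + (-3)(2) = -2 ≤ 0
and d ≥ 0, so (0, 0) + t·d stays feasible for every t ≥ 0. Along this ray z = a + 6b changes by 13 per unit t, so z → +∞.

The LP is unbounded; z can be made arbitrarily large.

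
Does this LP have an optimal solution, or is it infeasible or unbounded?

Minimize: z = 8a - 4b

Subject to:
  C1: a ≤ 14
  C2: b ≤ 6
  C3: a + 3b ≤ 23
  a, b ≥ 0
The point (0, 6) satisfies every constraint, so the LP is feasible; the constraints give a ≤ 14 and b ≤ 6, which with a, b ≥ 0 keep the feasible region inside a bounded box. A feasible, bounded LP attains a finite optimum at a vertex.

Bounded optimum: z* = -24 at (0, 6).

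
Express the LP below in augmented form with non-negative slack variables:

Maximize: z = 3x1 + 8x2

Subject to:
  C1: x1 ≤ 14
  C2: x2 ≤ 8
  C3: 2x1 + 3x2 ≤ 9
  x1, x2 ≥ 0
max z = 3x1 + 8x2

s.t.
  x1 + s1 = 14
  x2 + s2 = 8
  2x1 + 3x2 + s3 = 9
  x1, x2, s1, s2, s3 ≥ 0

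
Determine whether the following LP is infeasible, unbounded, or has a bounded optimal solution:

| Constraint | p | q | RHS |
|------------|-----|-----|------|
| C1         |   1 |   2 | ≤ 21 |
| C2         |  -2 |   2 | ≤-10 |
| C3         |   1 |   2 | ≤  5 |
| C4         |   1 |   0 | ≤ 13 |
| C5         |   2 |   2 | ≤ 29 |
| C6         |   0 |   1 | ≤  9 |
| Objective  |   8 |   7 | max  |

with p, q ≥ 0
The point (5, 0) satisfies every constraint, so the LP is feasible; the constraints give p ≤ 13 and q ≤ 9, which with p, q ≥ 0 keep the feasible region inside a bounded box. A feasible, bounded LP attains a finite optimum at a vertex.

Evaluating z = 8p + 7q at each vertex:
  (5, 0): z = 40

Bounded optimum: z* = 40 at (5, 0).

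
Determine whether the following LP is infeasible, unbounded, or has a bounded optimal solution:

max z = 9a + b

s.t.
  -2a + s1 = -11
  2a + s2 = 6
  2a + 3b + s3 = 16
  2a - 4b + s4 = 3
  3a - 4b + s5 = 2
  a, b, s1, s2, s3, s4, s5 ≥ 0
The row 2a + s2 = 6 with s2 ≥ 0 requires 2a ≤ 6, while the row -2a + s1 = -11 with s1 ≥ 0 is equivalent to 2a ≥ 11. Together they would need 11 ≤ 2a ≤ 6, which is impossible since 11 > 6. No point satisfies all constraints.

Infeasible — the constraint set is empty.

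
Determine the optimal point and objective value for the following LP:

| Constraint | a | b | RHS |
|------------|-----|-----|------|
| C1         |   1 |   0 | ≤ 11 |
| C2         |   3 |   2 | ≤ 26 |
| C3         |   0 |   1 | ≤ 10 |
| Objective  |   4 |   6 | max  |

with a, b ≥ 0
Each vertex is the intersection of two constraint boundaries that also satisfies all remaining constraints:
  a = 0 and b = 0 → (0, 0)
  3a + 2b = 26 and b = 0 → (8.667, 0)
  3a + 2b = 26 and b = 10 → (2, 10)
  b = 10 and a = 0 → (0, 10)

Evaluating z = 4a + 6b at each vertex:
  (0, 0): z = 0
  (8.667, 0): z = 34.67
  (2, 10): z = 68
  (0, 10): z = 60

The maximum is at (2, 10) with z = 68.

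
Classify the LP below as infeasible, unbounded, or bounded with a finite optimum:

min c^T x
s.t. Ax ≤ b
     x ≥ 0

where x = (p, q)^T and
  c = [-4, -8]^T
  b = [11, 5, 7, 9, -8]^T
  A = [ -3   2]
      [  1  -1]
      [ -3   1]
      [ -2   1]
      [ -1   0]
Feasible point: (8, 3) satisfies every constraint, so the LP is feasible.
Direction d = (1, 1): for each constraint row a, a·d ≤ 0 —
  (-3)(1) + (2)(1) = -1 ≤ 0
  (1)(1) + (-1)(1) = 0 ≤ 0
  (-3)(1) + (1)(1) = -2 ≤ 0
  (-2)(1) + (1)(1) = -1 ≤ 0
  (-1)(1) + (0)(1) = -1 ≤ 0
and d ≥ 0, so (8, 3) + t·d stays feasible for every t ≥ 0. Along this ray z = -4p - 8q changes by -12 per unit t, so z → −∞.

Unbounded: there is a feasible ray along which z → −∞.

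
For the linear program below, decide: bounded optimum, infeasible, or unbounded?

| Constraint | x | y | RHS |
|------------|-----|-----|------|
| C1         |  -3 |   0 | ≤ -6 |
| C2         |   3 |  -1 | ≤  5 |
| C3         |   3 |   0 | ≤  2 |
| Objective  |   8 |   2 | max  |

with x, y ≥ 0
C3 requires 3x ≤ 2, while C1 (-3x ≤ -6) is equivalent to 3x ≥ 6. Together they would need 6 ≤ 3x ≤ 2, which is impossible since 6 > 2. No point satisfies all constraints.

The feasible region is empty; the LP is infeasible.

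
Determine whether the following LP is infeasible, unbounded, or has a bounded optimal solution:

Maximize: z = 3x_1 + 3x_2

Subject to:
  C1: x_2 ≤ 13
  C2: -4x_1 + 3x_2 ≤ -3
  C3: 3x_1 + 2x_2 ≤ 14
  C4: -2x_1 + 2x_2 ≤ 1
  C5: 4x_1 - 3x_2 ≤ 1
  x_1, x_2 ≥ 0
C5 requires 4x_1 - 3x_2 ≤ 1, while C2 (-4x_1 + 3x_2 ≤ -3) is equivalent to 4x_1 - 3x_2 ≥ 3. Together they would need 3 ≤ 4x_1 - 3x_2 ≤ 1, which is impossible since 3 > 1. No point satisfies all constraints.

Infeasible — the constraint set is empty.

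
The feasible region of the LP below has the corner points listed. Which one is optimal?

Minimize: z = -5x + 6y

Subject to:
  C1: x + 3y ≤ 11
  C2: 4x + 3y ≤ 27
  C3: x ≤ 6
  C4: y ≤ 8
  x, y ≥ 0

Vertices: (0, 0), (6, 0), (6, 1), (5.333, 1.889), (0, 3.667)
(6, 0) with z = -30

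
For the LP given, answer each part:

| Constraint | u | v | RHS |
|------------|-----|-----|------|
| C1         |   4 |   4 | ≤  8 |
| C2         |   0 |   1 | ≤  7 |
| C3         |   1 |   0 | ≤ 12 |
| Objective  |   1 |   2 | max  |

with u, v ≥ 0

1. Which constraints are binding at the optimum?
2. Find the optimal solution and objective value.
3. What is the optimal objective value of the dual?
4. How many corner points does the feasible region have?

1. C1, u ≥ 0
2. u = 0, v = 2, z = 4
3. 4 (by strong duality, equal to the primal optimum)
4. 3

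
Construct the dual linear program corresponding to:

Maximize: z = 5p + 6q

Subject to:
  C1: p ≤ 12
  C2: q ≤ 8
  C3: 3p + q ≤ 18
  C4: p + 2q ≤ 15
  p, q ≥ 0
Minimize: z = 12y1 + 8y2 + 18y3 + 15y4

Subject to:
  C1: -y1 - 3y3 - y4 ≤ -5
  C2: -y2 - y3 - 2y4 ≤ -6
  y1, y2, y3, y4 ≥ 0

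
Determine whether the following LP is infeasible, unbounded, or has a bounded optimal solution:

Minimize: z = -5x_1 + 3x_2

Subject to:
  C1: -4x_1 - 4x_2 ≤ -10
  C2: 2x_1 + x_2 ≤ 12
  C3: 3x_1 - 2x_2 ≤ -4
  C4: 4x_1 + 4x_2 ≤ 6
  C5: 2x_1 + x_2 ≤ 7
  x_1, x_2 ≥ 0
C4 requires 4x_1 + 4x_2 ≤ 6, while C1 (-4x_1 - 4x_2 ≤ -10) is equivalent to 4x_1 + 4x_2 ≥ 10. Together they would need 10 ≤ 4x_1 + 4x_2 ≤ 6, which is impossible since 10 > 6. No point satisfies all constraints.

Infeasible — the constraint set is empty.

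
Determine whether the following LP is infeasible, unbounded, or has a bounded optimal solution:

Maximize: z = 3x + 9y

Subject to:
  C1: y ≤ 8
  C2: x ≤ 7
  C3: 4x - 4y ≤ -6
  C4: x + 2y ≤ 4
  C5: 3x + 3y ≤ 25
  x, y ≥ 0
The point (0, 2) satisfies every constraint, so the LP is feasible; the constraints give x ≤ 7 and y ≤ 8, which with x, y ≥ 0 keep the feasible region inside a bounded box. A feasible, bounded LP attains a finite optimum at a vertex.

Evaluating z = 3x + 9y at each vertex:
  (0, 1.5): z = 13.5
  (0.3333, 1.833): z = 17.5
  (0, 2): z = 18

Bounded optimum: z* = 18 at (0, 2).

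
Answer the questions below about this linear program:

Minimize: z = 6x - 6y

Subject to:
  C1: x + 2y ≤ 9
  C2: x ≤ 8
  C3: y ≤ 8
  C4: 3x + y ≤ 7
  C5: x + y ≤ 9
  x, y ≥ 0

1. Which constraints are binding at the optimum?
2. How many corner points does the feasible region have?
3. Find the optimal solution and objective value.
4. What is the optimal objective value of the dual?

1. C1, x ≥ 0
2. 4
3. x = 0, y = 4.5, z = -27
4. -27 (by strong duality, equal to the primal optimum)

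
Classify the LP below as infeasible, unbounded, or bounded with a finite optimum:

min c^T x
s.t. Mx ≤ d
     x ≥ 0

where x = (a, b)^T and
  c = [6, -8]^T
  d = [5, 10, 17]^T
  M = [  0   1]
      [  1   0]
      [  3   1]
The point (0, 5) satisfies every constraint, so the LP is feasible; the constraints give a ≤ 10 and b ≤ 5, which with a, b ≥ 0 keep the feasible region inside a bounded box. A feasible, bounded LP attains a finite optimum at a vertex.

Evaluating z = 6a - 8b at each vertex:
  (0, 0): z = 0
  (5.667, 0): z = 34
  (4, 5): z = -16
  (0, 5): z = -40

The LP has an optimal solution: (0, 5) with z = -40.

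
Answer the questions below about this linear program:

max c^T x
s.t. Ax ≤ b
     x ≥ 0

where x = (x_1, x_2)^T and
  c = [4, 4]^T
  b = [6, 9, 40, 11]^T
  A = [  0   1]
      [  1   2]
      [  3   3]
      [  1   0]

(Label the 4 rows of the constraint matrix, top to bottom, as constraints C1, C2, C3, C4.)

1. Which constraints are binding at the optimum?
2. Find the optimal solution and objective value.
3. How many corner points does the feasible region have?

1. C2, x_2 ≥ 0
2. x_1 = 9, x_2 = 0, z = 36
3. 3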